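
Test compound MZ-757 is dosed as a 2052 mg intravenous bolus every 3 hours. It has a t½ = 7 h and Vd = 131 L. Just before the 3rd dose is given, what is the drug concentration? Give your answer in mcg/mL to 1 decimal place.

f = (1/2)^(τ/t½) = (1/2)^(3/7) ≈ 0.7430.
C₀ = D/Vd = 2052/131 ≈ 15.664 mcg/mL.
Before the 3rd dose, 2 doses have been given. Superposition: Cmin = C₀·(f + f²).
≈ 15.664 × (0.7430 + 0.5520) ≈ 15.664 × 1.2950 ≈ 20.285 mcg/mL.

20.3 mcg/mL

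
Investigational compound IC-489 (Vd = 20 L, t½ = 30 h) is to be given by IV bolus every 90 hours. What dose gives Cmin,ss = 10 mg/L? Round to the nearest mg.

1400 mg

τ/t½ = 90/30 ≈ 3, so f = (1/2)^(90/30) ≈ 0.125000.
Cmin,ss = (D/Vd)·f/(1−f), so D = Cmin,ss·Vd·(1−f)/f.
D = 10 × 20 × (1−f)/f ≈ 10 × 20 × 7.00000 ≈ 1400.00 mg.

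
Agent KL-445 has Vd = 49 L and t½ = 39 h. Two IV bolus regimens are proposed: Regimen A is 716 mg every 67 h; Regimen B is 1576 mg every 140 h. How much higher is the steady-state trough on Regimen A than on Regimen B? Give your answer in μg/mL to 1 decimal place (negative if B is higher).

3.5 μg/mL

Regimen A: f = (1/2)^(67/39) ≈ 0.3040; Cmin,ss = (716/49)·f/(1−f) ≈ 6.382 μg/mL.
Regimen B: f = (1/2)^(140/39) ≈ 0.0831; Cmin,ss = (1576/49)·f/(1−f) ≈ 2.915 μg/mL.
Difference ≈ 6.382 − 2.915 ≈ 3.467 μg/mL.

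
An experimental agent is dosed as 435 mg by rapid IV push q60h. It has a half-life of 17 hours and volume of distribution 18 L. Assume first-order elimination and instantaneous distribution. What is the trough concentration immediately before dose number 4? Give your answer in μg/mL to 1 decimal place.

2.3 μg/mL

f = (1/2)^(τ/t½) = (1/2)^(60/17) ≈ 0.0866.
C₀ = D/Vd = 435/18 ≈ 24.167 μg/mL.
Before the 4th dose, 3 doses have been given. Superposition: Cmin = C₀·(f + f² + … + f^3).
≈ 24.167 × (0.0866 + 0.0075 + 0.0006) ≈ 24.167 × 0.0947 ≈ 2.289 μg/mL.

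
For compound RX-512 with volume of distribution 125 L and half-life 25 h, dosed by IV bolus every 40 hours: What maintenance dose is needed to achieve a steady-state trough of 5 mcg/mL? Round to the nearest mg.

τ/t½ = 40/25 ≈ 1.6, so f = (1/2)^(40/25) ≈ 0.329877.
Cmin,ss = (D/Vd)·f/(1−f), so D = Cmin,ss·Vd·(1−f)/f.
D = 5 × 125 × (1−f)/f ≈ 5 × 125 × 2.03143 ≈ 1269.64 mg.

1270 mg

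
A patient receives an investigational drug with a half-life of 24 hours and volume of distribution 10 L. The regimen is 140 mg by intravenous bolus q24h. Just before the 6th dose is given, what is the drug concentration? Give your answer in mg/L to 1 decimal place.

f = (1/2)^(τ/t½) = (1/2)^(24/24) ≈ 0.5000.
C₀ = D/Vd = 140/10 ≈ 14.000 mg/L.
Before the 6th dose, 5 doses have been given. Superposition: Cmin = C₀·(f + f² + … + f^5).
≈ 14.000 × (0.5000 + 0.2500 + 0.1250 + 0.0625 + 0.0313) ≈ 14.000 × 0.9688 ≈ 13.563 mg/L.

13.6 mg/L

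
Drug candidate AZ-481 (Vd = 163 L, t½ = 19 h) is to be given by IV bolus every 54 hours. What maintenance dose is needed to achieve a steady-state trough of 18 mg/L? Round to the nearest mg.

18105 mg

τ/t½ = 54/19 ≈ 2.8421, so f = (1/2)^(54/19) ≈ 0.139457.
Cmin,ss = (D/Vd)·f/(1−f), so D = Cmin,ss·Vd·(1−f)/f.
D = 18 × 163 × (1−f)/f ≈ 18 × 163 × 6.17067 ≈ 18104.75 mg.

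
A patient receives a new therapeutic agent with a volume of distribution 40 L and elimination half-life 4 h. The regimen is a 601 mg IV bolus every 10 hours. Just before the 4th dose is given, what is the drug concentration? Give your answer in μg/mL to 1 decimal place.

3.2 μg/mL

f = (1/2)^(τ/t½) = (1/2)^(10/4) ≈ 0.1768.
C₀ = D/Vd = 601/40 ≈ 15.025 μg/mL.
Before the 4th dose, 3 doses have been given. Superposition: Cmin = C₀·(f + f² + … + f^3).
≈ 15.025 × (0.1768 + 0.0313 + 0.0055) ≈ 15.025 × 0.2136 ≈ 3.209 μg/mL.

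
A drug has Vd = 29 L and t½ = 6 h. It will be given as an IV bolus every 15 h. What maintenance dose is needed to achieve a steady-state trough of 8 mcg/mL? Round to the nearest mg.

τ/t½ = 15/6 ≈ 2.5, so f = (1/2)^(15/6) ≈ 0.176777.
Cmin,ss = (D/Vd)·f/(1−f), so D = Cmin,ss·Vd·(1−f)/f.
D = 8 × 29 × (1−f)/f ≈ 8 × 29 × 4.65684 ≈ 1080.39 mg.

1080 mg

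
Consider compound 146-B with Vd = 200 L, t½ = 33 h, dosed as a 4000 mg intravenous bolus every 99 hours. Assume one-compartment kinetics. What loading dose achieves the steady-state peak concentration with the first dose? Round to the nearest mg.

f = (1/2)^(99/33) ≈ 0.125000; accumulation ratio R = 1/(1−f) ≈ 1.14286.
Loading dose to hit Cmax,ss on first dose: D_load = D_maint·R ≈ 4000 × 1.14286 ≈ 4571.44 mg.

4571 mg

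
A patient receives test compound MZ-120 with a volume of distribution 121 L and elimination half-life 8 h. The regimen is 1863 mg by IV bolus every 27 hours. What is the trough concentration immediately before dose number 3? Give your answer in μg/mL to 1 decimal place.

f = (1/2)^(τ/t½) = (1/2)^(27/8) ≈ 0.0964.
C₀ = D/Vd = 1863/121 ≈ 15.397 μg/mL.
Before the 3rd dose, 2 doses have been given. Superposition: Cmin = C₀·(f + f²).
≈ 15.397 × (0.0964 + 0.0093) ≈ 15.397 × 0.1057 ≈ 1.627 μg/mL.

1.6 μg/mL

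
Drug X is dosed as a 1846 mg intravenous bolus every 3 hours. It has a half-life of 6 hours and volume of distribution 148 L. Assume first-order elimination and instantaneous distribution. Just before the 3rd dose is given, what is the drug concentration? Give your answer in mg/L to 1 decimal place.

f = (1/2)^(τ/t½) = (1/2)^(3/6) ≈ 0.7071.
C₀ = D/Vd = 1846/148 ≈ 12.473 mg/L.
Before the 3rd dose, 2 doses have been given. Superposition: Cmin = C₀·(f + f²).
≈ 12.473 × (0.7071 + 0.5000) ≈ 12.473 × 1.2071 ≈ 15.056 mg/L.

15.1 mg/L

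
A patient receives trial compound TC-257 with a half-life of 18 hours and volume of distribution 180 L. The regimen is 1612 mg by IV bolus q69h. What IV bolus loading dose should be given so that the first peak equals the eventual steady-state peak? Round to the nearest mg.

f = (1/2)^(69/18) ≈ 0.070154; accumulation ratio R = 1/(1−f) ≈ 1.07545.
Loading dose to hit Cmax,ss on first dose: D_load = D_maint·R ≈ 1612 × 1.07545 ≈ 1733.63 mg.

1734 mg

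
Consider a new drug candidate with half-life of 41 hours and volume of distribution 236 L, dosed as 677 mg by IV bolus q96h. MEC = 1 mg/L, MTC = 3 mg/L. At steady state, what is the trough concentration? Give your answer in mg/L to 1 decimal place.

0.7 mg/L

τ/t½ = 96/41 ≈ 2.3415, so fraction remaining f = (1/2)^(96/41) ≈ 0.1973.
At steady state, accumulation factor R = 1/(1 − e^(−kτ)) ≈ 1.2458.
Single-dose peak C₀ = D/Vd = 677/236 ≈ 2.869 mg/L.
Steady-state peak Cmax,ss = C₀·R ≈ 2.869 × 1.2458 ≈ 3.574 mg/L.
Steady-state trough Cmin,ss = Cmax,ss·f ≈ 3.574 × 0.1973 ≈ 0.705 mg/L.
Trough 0.7 mg/L vs MEC 1 mg/L: subtherapeutic.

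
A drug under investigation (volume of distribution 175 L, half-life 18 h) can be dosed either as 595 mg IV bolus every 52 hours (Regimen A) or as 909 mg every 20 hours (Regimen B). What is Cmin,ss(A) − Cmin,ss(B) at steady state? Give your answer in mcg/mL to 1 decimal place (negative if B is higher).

-3.9 mcg/mL

Regimen A: f = (1/2)^(52/18) ≈ 0.1350; Cmin,ss = (595/175)·f/(1−f) ≈ 0.531 mcg/mL.
Regimen B: f = (1/2)^(20/18) ≈ 0.4629; Cmin,ss = (909/175)·f/(1−f) ≈ 4.477 mcg/mL.
Difference ≈ 0.531 − 4.477 ≈ -3.946 mcg/mL.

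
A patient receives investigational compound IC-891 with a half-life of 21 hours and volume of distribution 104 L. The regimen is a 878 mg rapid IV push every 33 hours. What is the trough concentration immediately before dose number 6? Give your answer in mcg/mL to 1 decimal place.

4.3 mcg/mL

f = (1/2)^(τ/t½) = (1/2)^(33/21) ≈ 0.3365.
C₀ = D/Vd = 878/104 ≈ 8.442 mcg/mL.
Before the 6th dose, 5 doses have been given. Superposition: Cmin = C₀·(f + f² + … + f^5).
≈ 8.442 × (0.3365 + 0.1132 + 0.0381 + 0.0128 + 0.0043) ≈ 8.442 × 0.5049 ≈ 4.262 mcg/mL.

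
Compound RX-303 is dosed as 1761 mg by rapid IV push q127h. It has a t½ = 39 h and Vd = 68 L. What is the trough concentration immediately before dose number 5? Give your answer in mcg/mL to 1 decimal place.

f = (1/2)^(τ/t½) = (1/2)^(127/39) ≈ 0.1046.
C₀ = D/Vd = 1761/68 ≈ 25.897 mcg/mL.
Before the 5th dose, 4 doses have been given. Superposition: Cmin = C₀·(f + f² + … + f^4).
≈ 25.897 × (0.1046 + 0.0109 + 0.0011 + 0.0001) ≈ 25.897 × 0.1167 ≈ 3.022 mcg/mL.

3.0 mcg/mL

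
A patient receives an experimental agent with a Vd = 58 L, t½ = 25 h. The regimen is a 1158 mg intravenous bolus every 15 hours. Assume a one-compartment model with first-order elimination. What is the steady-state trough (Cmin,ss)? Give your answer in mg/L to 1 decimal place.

k = ln2/t½ = ln2/25 ≈ 0.027726 h⁻¹; fraction remaining f = e^(−kτ) = e^(−0.027726×15) ≈ 0.6598.
Each bolus raises the concentration by D/Vd = 1158/58 ≈ 19.966 mg/L.
Steady-state trough Cmin,ss = C₀·f/(1−f) ≈ 19.966 × 0.6598/0.3402 ≈ 38.723 mg/L.

38.7 mg/L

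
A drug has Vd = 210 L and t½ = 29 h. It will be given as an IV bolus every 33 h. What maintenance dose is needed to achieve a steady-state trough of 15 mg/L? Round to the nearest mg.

τ/t½ = 33/29 ≈ 1.1379, so f = (1/2)^(33/29) ≈ 0.454411.
Cmin,ss = (D/Vd)·f/(1−f), so D = Cmin,ss·Vd·(1−f)/f.
D = 15 × 210 × (1−f)/f ≈ 15 × 210 × 1.20065 ≈ 3782.05 mg.

3782 mg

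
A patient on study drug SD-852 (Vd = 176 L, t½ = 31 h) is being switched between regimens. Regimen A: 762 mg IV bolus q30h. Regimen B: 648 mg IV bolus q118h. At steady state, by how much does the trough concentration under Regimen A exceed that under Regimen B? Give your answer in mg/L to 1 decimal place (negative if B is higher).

4.2 mg/L

Regimen A: f = (1/2)^(30/31) ≈ 0.5113; Cmin,ss = (762/176)·f/(1−f) ≈ 4.530 mg/L.
Regimen B: f = (1/2)^(118/31) ≈ 0.0715; Cmin,ss = (648/176)·f/(1−f) ≈ 0.284 mg/L.
Difference ≈ 4.530 − 0.284 ≈ 4.246 mg/L.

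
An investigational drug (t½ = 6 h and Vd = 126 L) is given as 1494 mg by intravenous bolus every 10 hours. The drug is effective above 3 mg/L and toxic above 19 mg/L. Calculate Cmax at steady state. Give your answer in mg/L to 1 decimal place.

17.3 mg/L

τ/t½ = 10/6 ≈ 1.6667, so fraction remaining f = (1/2)^(10/6) ≈ 0.3150.
Accumulation ratio R = 1/(1 − f) ≈ 1/0.6850 ≈ 1.4599.
Each bolus raises the concentration by D/Vd = 1494/126 ≈ 11.857 mg/L.
Steady-state peak Cmax,ss = C₀·R ≈ 11.857 × 1.4599 ≈ 17.310 mg/L.
Peak 17.3 mg/L vs MTC 19 mg/L: below toxic threshold.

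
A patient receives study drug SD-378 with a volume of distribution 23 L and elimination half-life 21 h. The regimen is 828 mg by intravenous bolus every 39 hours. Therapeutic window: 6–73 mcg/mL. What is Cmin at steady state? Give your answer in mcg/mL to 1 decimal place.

τ/t½ = 39/21 ≈ 1.8571, so fraction remaining f = (1/2)^(39/21) ≈ 0.2760.
Accumulation ratio R = 1/(1 − f) ≈ 1/0.7240 ≈ 1.3812.
Single-dose peak C₀ = D/Vd = 828/23 ≈ 36.000 mcg/mL.
Steady-state peak Cmax,ss = C₀·R ≈ 36.000 × 1.3812 ≈ 49.723 mcg/mL.
One interval later, Cmin,ss = Cmax,ss·e^(−kτ) ≈ 49.723 × 0.2760 ≈ 13.724 mcg/mL.
Trough 13.7 mcg/mL vs MEC 6 mcg/mL: adequate.

13.7 mcg/mL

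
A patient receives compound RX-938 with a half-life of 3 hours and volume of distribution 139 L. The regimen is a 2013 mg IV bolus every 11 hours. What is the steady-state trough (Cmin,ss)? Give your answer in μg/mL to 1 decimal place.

1.2 μg/mL

Over one 11-h interval, 11/3 ≈ 3.6667 half-lives elapse, leaving f ≈ 0.0787 of each dose.
Accumulation ratio R = 1/(1 − f) ≈ 1/0.9213 ≈ 1.0854.
Single-dose peak C₀ = D/Vd = 2013/139 ≈ 14.482 μg/mL.
Cmax,ss = C₀/(1 − f) ≈ 14.482/0.9213 ≈ 15.719 μg/mL.
One interval later, Cmin,ss = Cmax,ss·e^(−kτ) ≈ 15.719 × 0.0787 ≈ 1.237 μg/mL.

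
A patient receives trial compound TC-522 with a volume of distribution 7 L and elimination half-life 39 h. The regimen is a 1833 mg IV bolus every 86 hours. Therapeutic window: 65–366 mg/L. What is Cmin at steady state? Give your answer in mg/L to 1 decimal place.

72.5 mg/L

Over one 86-h interval, 86/39 ≈ 2.2051 half-lives elapse, leaving f ≈ 0.2169 of each dose.
At steady state, accumulation factor R = 1/(1 − e^(−kτ)) ≈ 1.2770.
Each bolus raises the concentration by D/Vd = 1833/7 ≈ 261.857 mg/L.
Cmax,ss = C₀/(1 − f) ≈ 261.857/0.7831 ≈ 334.385 mg/L.
Steady-state trough Cmin,ss = Cmax,ss·f ≈ 334.385 × 0.2169 ≈ 72.528 mg/L.
Trough 72.5 mg/L vs MEC 65 mg/L: adequate.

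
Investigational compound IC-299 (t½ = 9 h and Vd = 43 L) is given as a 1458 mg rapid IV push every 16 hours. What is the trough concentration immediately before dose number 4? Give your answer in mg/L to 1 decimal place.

f = (1/2)^(τ/t½) = (1/2)^(16/9) ≈ 0.2916.
C₀ = D/Vd = 1458/43 ≈ 33.907 mg/L.
Before the 4th dose, 3 doses have been given. Superposition: Cmin = C₀·(f + f² + … + f^3).
≈ 33.907 × (0.2916 + 0.0850 + 0.0248) ≈ 33.907 × 0.4014 ≈ 13.610 mg/L.

13.6 mg/L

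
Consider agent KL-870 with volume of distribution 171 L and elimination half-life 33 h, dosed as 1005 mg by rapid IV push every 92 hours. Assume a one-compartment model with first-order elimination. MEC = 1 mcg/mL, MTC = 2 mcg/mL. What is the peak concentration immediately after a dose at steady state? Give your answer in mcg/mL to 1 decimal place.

6.9 mcg/mL

k = ln2/t½ = ln2/33 ≈ 0.021004 h⁻¹; fraction remaining f = e^(−kτ) = e^(−0.021004×92) ≈ 0.1448.
Accumulation ratio R = 1/(1 − f) ≈ 1/0.8552 ≈ 1.1693.
Each bolus raises the concentration by D/Vd = 1005/171 ≈ 5.877 mcg/mL.
Cmax,ss = C₀/(1 − f) ≈ 5.877/0.8552 ≈ 6.872 mcg/mL.
Peak 6.9 mcg/mL vs MTC 2 mcg/mL: exceeds toxic threshold.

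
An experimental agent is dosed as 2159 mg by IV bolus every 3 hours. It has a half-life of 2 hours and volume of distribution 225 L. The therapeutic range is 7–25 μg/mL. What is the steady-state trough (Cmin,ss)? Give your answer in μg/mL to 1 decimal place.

k = ln2/t½ = ln2/2 ≈ 0.346574 h⁻¹; fraction remaining f = e^(−kτ) = e^(−0.346574×3) ≈ 0.3536.
Single-dose peak C₀ = D/Vd = 2159/225 ≈ 9.596 μg/mL.
Steady-state trough Cmin,ss = C₀·f/(1−f) ≈ 9.596 × 0.3536/0.6464 ≈ 5.249 μg/mL.
Trough 5.2 μg/mL vs MEC 7 μg/mL: subtherapeutic.

5.2 μg/mL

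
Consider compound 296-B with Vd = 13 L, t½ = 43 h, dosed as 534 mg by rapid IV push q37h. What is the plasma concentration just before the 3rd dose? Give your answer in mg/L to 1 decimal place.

35.1 mg/L

f = (1/2)^(τ/t½) = (1/2)^(37/43) ≈ 0.5508.
C₀ = D/Vd = 534/13 ≈ 41.077 mg/L.
Before the 3rd dose, 2 doses have been given. Superposition: Cmin = C₀·(f + f²).
≈ 41.077 × (0.5508 + 0.3034) ≈ 41.077 × 0.8542 ≈ 35.088 mg/L.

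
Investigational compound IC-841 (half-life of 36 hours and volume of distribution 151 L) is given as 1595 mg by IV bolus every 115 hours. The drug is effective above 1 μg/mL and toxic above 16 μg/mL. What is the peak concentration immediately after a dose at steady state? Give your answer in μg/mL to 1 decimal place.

11.9 μg/mL

τ/t½ = 115/36 ≈ 3.1944, so fraction remaining f = (1/2)^(115/36) ≈ 0.1092.
Accumulation ratio R = 1/(1 − f) ≈ 1/0.8908 ≈ 1.1226.
Each bolus raises the concentration by D/Vd = 1595/151 ≈ 10.563 μg/mL.
Steady-state peak Cmax,ss = C₀·R ≈ 10.563 × 1.1226 ≈ 11.858 μg/mL.
Peak 11.9 μg/mL vs MTC 16 μg/mL: below toxic threshold.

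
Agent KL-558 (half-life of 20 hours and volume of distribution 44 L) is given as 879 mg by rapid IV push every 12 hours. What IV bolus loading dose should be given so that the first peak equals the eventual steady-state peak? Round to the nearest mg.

f = (1/2)^(12/20) ≈ 0.659754; accumulation ratio R = 1/(1−f) ≈ 2.93905.
Loading dose to hit Cmax,ss on first dose: D_load = D_maint·R ≈ 879 × 2.93905 ≈ 2583.42 mg.

2583 mg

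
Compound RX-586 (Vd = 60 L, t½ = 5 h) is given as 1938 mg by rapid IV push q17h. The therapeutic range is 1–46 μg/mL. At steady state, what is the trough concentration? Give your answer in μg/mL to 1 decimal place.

Over one 17-h interval, 17/5 ≈ 3.4 half-lives elapse, leaving f ≈ 0.0947 of each dose.
Single-dose peak C₀ = D/Vd = 1938/60 ≈ 32.300 μg/mL.
Steady-state trough Cmin,ss = C₀·f/(1−f) ≈ 32.300 × 0.0947/0.9053 ≈ 3.379 μg/mL.
Trough 3.4 μg/mL vs MEC 1 μg/mL: adequate.

3.4 μg/mL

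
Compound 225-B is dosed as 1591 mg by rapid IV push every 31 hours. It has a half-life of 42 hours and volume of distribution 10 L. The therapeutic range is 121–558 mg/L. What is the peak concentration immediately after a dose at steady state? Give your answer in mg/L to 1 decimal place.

τ/t½ = 31/42 ≈ 0.7381, so fraction remaining f = (1/2)^(31/42) ≈ 0.5995.
At steady state, accumulation factor R = 1/(1 − e^(−kτ)) ≈ 2.4969.
Each bolus raises the concentration by D/Vd = 1591/10 ≈ 159.100 mg/L.
Steady-state peak Cmax,ss = C₀·R ≈ 159.100 × 2.4969 ≈ 397.257 mg/L.
Peak 397.3 mg/L vs MTC 558 mg/L: below toxic threshold.

397.3 mg/L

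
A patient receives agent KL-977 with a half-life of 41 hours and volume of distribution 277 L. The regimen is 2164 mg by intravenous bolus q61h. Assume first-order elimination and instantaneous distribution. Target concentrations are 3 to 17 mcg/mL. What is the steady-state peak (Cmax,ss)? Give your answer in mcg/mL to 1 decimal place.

12.1 mcg/mL

Over one 61-h interval, 61/41 ≈ 1.4878 half-lives elapse, leaving f ≈ 0.3566 of each dose.
Accumulation ratio R = 1/(1 − f) ≈ 1/0.6434 ≈ 1.5542.
Each bolus raises the concentration by D/Vd = 2164/277 ≈ 7.812 mcg/mL.
Steady-state peak Cmax,ss = C₀·R ≈ 7.812 × 1.5542 ≈ 12.141 mcg/mL.
Peak 12.1 mcg/mL vs MTC 17 mcg/mL: below toxic threshold.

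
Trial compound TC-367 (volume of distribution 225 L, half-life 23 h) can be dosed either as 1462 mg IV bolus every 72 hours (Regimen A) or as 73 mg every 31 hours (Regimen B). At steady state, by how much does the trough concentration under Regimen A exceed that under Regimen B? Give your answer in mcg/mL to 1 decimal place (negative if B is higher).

Regimen A: f = (1/2)^(72/23) ≈ 0.1142; Cmin,ss = (1462/225)·f/(1−f) ≈ 0.838 mcg/mL.
Regimen B: f = (1/2)^(31/23) ≈ 0.3929; Cmin,ss = (73/225)·f/(1−f) ≈ 0.210 mcg/mL.
Difference ≈ 0.838 − 0.210 ≈ 0.628 mcg/mL.

0.6 mcg/mL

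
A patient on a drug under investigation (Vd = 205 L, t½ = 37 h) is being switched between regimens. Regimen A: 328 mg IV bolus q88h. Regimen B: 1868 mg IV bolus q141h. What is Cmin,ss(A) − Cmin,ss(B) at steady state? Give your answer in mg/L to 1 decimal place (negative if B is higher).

Regimen A: f = (1/2)^(88/37) ≈ 0.1923; Cmin,ss = (328/205)·f/(1−f) ≈ 0.381 mg/L.
Regimen B: f = (1/2)^(141/37) ≈ 0.0713; Cmin,ss = (1868/205)·f/(1−f) ≈ 0.700 mg/L.
Difference ≈ 0.381 − 0.700 ≈ -0.319 mg/L.

-0.3 mg/L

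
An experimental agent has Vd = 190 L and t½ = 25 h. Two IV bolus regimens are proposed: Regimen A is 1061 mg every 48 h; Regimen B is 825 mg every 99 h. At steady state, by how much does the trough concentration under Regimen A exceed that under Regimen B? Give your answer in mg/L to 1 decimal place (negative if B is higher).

Regimen A: f = (1/2)^(48/25) ≈ 0.2643; Cmin,ss = (1061/190)·f/(1−f) ≈ 2.006 mg/L.
Regimen B: f = (1/2)^(99/25) ≈ 0.0643; Cmin,ss = (825/190)·f/(1−f) ≈ 0.298 mg/L.
Difference ≈ 2.006 − 0.298 ≈ 1.708 mg/L.

1.7 mg/L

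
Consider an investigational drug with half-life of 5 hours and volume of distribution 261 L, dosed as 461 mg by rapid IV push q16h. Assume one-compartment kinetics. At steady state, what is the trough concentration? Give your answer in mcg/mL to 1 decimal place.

τ/t½ = 16/5 ≈ 3.2, so fraction remaining f = (1/2)^(16/5) ≈ 0.1088.
At steady state, accumulation factor R = 1/(1 − e^(−kτ)) ≈ 1.1221.
Each bolus raises the concentration by D/Vd = 461/261 ≈ 1.766 mcg/mL.
Cmax,ss = C₀/(1 − f) ≈ 1.766/0.8912 ≈ 1.982 mcg/mL.
Steady-state trough Cmin,ss = Cmax,ss·f ≈ 1.982 × 0.1088 ≈ 0.216 mcg/mL.

0.2 mcg/mL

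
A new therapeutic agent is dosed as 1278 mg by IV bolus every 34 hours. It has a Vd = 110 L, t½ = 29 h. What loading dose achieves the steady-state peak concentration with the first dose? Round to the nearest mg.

f = (1/2)^(34/29) ≈ 0.443678; accumulation ratio R = 1/(1−f) ≈ 1.79752.
Loading dose to hit Cmax,ss on first dose: D_load = D_maint·R ≈ 1278 × 1.79752 ≈ 2297.23 mg.

2297 mg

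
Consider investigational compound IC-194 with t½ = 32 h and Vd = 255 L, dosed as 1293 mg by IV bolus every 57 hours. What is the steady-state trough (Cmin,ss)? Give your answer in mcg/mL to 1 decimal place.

2.1 mcg/mL

τ/t½ = 57/32 ≈ 1.7812, so fraction remaining f = (1/2)^(57/32) ≈ 0.2909.
At steady state, accumulation factor R = 1/(1 − e^(−kτ)) ≈ 1.4102.
Each bolus raises the concentration by D/Vd = 1293/255 ≈ 5.071 mcg/mL.
Cmax,ss = C₀/(1 − f) ≈ 5.071/0.7091 ≈ 7.151 mcg/mL.
Steady-state trough Cmin,ss = Cmax,ss·f ≈ 7.151 × 0.2909 ≈ 2.080 mcg/mL.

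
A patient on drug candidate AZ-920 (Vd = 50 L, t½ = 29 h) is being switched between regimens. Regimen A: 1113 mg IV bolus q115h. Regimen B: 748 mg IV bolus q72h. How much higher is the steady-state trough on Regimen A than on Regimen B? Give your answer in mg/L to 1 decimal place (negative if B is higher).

-1.7 mg/L

Regimen A: f = (1/2)^(115/29) ≈ 0.0640; Cmin,ss = (1113/50)·f/(1−f) ≈ 1.522 mg/L.
Regimen B: f = (1/2)^(72/29) ≈ 0.1789; Cmin,ss = (748/50)·f/(1−f) ≈ 3.259 mg/L.
Difference ≈ 1.522 − 3.259 ≈ -1.737 mg/L.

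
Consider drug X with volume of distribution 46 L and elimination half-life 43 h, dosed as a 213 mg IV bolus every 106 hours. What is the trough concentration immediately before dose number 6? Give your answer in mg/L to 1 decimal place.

1.0 mg/L

f = (1/2)^(τ/t½) = (1/2)^(106/43) ≈ 0.1811.
C₀ = D/Vd = 213/46 ≈ 4.630 mg/L.
Before the 6th dose, 5 doses have been given. Superposition: Cmin = C₀·(f + f² + … + f^5).
≈ 4.630 × (0.1811 + 0.0328 + 0.0059 + 0.0011 + 0.0002) ≈ 4.630 × 0.2211 ≈ 1.024 mg/L.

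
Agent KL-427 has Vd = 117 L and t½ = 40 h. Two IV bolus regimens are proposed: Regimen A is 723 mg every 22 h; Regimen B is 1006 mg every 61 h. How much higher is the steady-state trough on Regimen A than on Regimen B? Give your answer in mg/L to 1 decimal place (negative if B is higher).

Regimen A: f = (1/2)^(22/40) ≈ 0.6830; Cmin,ss = (723/117)·f/(1−f) ≈ 13.314 mg/L.
Regimen B: f = (1/2)^(61/40) ≈ 0.3475; Cmin,ss = (1006/117)·f/(1−f) ≈ 4.579 mg/L.
Difference ≈ 13.314 − 4.579 ≈ 8.735 mg/L.

8.7 mg/L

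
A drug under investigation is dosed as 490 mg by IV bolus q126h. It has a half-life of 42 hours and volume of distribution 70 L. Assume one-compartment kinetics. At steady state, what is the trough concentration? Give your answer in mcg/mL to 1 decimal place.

1.0 mcg/mL

τ = 126 h = 3 half-lives, so f = (1/2)^3 = 0.125.
Accumulation ratio R = 1/(1 − f) = 1/0.875 = 8/7.
Single-dose peak C₀ = D/Vd = 490/70 = 7 mcg/mL.
Steady-state peak Cmax,ss = C₀·R = 7 × 8/7 ≈ 8.000 mcg/mL.
Steady-state trough Cmin,ss = Cmax,ss·f ≈ 8.000 × 0.125 ≈ 1.000 mcg/mL.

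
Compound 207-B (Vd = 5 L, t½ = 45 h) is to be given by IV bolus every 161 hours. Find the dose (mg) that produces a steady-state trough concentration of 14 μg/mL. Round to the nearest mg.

766 mg

τ/t½ = 161/45 ≈ 3.5778, so f = (1/2)^(161/45) ≈ 0.083749.
Cmin,ss = (D/Vd)·f/(1−f), so D = Cmin,ss·Vd·(1−f)/f.
D = 14 × 5 × (1−f)/f ≈ 14 × 5 × 10.94044 ≈ 765.83 mg.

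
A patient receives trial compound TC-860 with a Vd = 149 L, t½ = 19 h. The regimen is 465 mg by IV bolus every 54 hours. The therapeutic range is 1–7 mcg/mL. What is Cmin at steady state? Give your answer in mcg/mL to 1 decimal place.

τ/t½ = 54/19 ≈ 2.8421, so fraction remaining f = (1/2)^(54/19) ≈ 0.1395.
Accumulation ratio R = 1/(1 − f) ≈ 1/0.8605 ≈ 1.1621.
Single-dose peak C₀ = D/Vd = 465/149 ≈ 3.121 mcg/mL.
Steady-state peak Cmax,ss = C₀·R ≈ 3.121 × 1.1621 ≈ 3.627 mcg/mL.
One interval later, Cmin,ss = Cmax,ss·e^(−kτ) ≈ 3.627 × 0.1395 ≈ 0.506 mcg/mL.
Trough 0.5 mcg/mL vs MEC 1 mcg/mL: subtherapeutic.

0.5 mcg/mL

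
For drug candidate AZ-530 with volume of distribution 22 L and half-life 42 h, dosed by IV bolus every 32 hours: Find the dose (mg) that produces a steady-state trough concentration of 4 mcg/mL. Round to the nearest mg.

61 mg

τ/t½ = 32/42 ≈ 0.7619, so f = (1/2)^(32/42) ≈ 0.589717.
Cmin,ss = (D/Vd)·f/(1−f), so D = Cmin,ss·Vd·(1−f)/f.
D = 4 × 22 × (1−f)/f ≈ 4 × 22 × 0.69573 ≈ 61.22 mg.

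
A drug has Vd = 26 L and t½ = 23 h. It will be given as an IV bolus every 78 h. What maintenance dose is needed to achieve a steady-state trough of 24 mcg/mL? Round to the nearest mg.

τ/t½ = 78/23 ≈ 3.3913, so f = (1/2)^(78/23) ≈ 0.095305.
Cmin,ss = (D/Vd)·f/(1−f), so D = Cmin,ss·Vd·(1−f)/f.
D = 24 × 26 × (1−f)/f ≈ 24 × 26 × 9.49263 ≈ 5923.40 mg.

5923 mg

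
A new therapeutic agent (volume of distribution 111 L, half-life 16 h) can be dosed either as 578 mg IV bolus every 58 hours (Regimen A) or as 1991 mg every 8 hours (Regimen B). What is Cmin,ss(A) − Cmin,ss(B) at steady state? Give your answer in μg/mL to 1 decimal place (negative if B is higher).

-42.8 μg/mL

Regimen A: f = (1/2)^(58/16) ≈ 0.0811; Cmin,ss = (578/111)·f/(1−f) ≈ 0.460 μg/mL.
Regimen B: f = (1/2)^(8/16) ≈ 0.7071; Cmin,ss = (1991/111)·f/(1−f) ≈ 43.302 μg/mL.
Difference ≈ 0.460 − 43.302 ≈ -42.842 μg/mL.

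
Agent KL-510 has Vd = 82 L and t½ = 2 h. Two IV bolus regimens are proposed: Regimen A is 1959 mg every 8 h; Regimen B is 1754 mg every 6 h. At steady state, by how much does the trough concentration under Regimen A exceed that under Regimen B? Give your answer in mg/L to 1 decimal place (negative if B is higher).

-1.5 mg/L

Regimen A: f = (1/2)^(8/2) ≈ 0.0625; Cmin,ss = (1959/82)·f/(1−f) ≈ 1.593 mg/L.
Regimen B: f = (1/2)^(6/2) ≈ 0.1250; Cmin,ss = (1754/82)·f/(1−f) ≈ 3.056 mg/L.
Difference ≈ 1.593 − 3.056 ≈ -1.463 mg/L.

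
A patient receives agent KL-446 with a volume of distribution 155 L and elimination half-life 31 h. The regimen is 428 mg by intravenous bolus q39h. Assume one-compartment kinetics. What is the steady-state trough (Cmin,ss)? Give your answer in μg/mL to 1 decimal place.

2.0 μg/mL

k = ln2/t½ = ln2/31 ≈ 0.022360 h⁻¹; fraction remaining f = e^(−kτ) = e^(−0.022360×39) ≈ 0.4181.
At steady state, accumulation factor R = 1/(1 − e^(−kτ)) ≈ 1.7185.
Single-dose peak C₀ = D/Vd = 428/155 ≈ 2.761 μg/mL.
Steady-state peak Cmax,ss = C₀·R ≈ 2.761 × 1.7185 ≈ 4.745 μg/mL.
One interval later, Cmin,ss = Cmax,ss·e^(−kτ) ≈ 4.745 × 0.4181 ≈ 1.984 μg/mL.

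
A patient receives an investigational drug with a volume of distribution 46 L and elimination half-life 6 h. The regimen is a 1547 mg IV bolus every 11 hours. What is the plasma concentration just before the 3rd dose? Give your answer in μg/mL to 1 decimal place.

12.1 μg/mL

f = (1/2)^(τ/t½) = (1/2)^(11/6) ≈ 0.2806.
C₀ = D/Vd = 1547/46 ≈ 33.630 μg/mL.
Before the 3rd dose, 2 doses have been given. Superposition: Cmin = C₀·(f + f²).
≈ 33.630 × (0.2806 + 0.0787) ≈ 33.630 × 0.3593 ≈ 12.083 μg/mL.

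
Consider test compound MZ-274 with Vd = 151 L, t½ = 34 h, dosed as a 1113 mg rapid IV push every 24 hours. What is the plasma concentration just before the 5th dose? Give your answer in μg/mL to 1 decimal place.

f = (1/2)^(τ/t½) = (1/2)^(24/34) ≈ 0.6131.
C₀ = D/Vd = 1113/151 ≈ 7.371 μg/mL.
Before the 5th dose, 4 doses have been given. Superposition: Cmin = C₀·(f + f² + … + f^4).
≈ 7.371 × (0.6131 + 0.3759 + 0.2305 + 0.1413) ≈ 7.371 × 1.3608 ≈ 10.030 μg/mL.

10.0 μg/mL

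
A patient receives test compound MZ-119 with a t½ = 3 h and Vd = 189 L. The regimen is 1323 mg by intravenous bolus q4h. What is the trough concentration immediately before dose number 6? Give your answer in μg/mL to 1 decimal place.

4.6 μg/mL

f = (1/2)^(τ/t½) = (1/2)^(4/3) ≈ 0.3969.
C₀ = D/Vd = 1323/189 ≈ 7.000 μg/mL.
Before the 6th dose, 5 doses have been given. Superposition: Cmin = C₀·(f + f² + … + f^5).
≈ 7.000 × (0.3969 + 0.1575 + 0.0625 + 0.0248 + 0.0098) ≈ 7.000 × 0.6515 ≈ 4.560 μg/mL.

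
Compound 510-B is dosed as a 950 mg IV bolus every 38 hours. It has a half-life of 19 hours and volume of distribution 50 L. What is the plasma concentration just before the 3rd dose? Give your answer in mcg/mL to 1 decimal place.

5.9 mcg/mL

f = (1/2)^(τ/t½) = (1/2)^(38/19) ≈ 0.2500.
C₀ = D/Vd = 950/50 ≈ 19.000 mcg/mL.
Before the 3rd dose, 2 doses have been given. Superposition: Cmin = C₀·(f + f²).
≈ 19.000 × (0.2500 + 0.0625) ≈ 19.000 × 0.3125 ≈ 5.938 mcg/mL.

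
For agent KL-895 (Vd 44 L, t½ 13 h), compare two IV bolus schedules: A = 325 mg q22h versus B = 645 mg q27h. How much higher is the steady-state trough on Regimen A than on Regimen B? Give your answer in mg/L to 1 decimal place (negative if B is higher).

Regimen A: f = (1/2)^(22/13) ≈ 0.3094; Cmin,ss = (325/44)·f/(1−f) ≈ 3.309 mg/L.
Regimen B: f = (1/2)^(27/13) ≈ 0.2370; Cmin,ss = (645/44)·f/(1−f) ≈ 4.553 mg/L.
Difference ≈ 3.309 − 4.553 ≈ -1.244 mg/L.

-1.2 mg/L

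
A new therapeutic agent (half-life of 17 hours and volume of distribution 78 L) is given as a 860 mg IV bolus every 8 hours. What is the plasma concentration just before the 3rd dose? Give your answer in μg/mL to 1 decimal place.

13.7 μg/mL

f = (1/2)^(τ/t½) = (1/2)^(8/17) ≈ 0.7217.
C₀ = D/Vd = 860/78 ≈ 11.026 μg/mL.
Before the 3rd dose, 2 doses have been given. Superposition: Cmin = C₀·(f + f²).
≈ 11.026 × (0.7217 + 0.5209) ≈ 11.026 × 1.2426 ≈ 13.701 μg/mL.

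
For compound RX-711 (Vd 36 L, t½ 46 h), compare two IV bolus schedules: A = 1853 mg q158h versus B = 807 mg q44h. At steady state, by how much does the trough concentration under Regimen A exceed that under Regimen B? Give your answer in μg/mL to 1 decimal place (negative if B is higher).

Regimen A: f = (1/2)^(158/46) ≈ 0.0925; Cmin,ss = (1853/36)·f/(1−f) ≈ 5.246 μg/mL.
Regimen B: f = (1/2)^(44/46) ≈ 0.5153; Cmin,ss = (807/36)·f/(1−f) ≈ 23.832 μg/mL.
Difference ≈ 5.246 − 23.832 ≈ -18.586 μg/mL.

-18.6 μg/mL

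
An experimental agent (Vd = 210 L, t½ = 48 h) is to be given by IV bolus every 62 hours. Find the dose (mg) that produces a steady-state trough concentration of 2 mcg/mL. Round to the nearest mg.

608 mg

τ/t½ = 62/48 ≈ 1.2917, so f = (1/2)^(62/48) ≈ 0.408479.
Cmin,ss = (D/Vd)·f/(1−f), so D = Cmin,ss·Vd·(1−f)/f.
D = 2 × 210 × (1−f)/f ≈ 2 × 210 × 1.44811 ≈ 608.21 mg.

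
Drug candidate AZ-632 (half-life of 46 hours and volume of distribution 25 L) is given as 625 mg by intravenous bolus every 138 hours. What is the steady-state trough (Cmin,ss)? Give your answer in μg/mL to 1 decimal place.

3.6 μg/mL

The dosing interval is 3 half-lives, so f = 2^(−3) = 0.125.
Accumulation ratio R = 1/(1 − f) = 1/0.875 = 8/7.
Single-dose peak C₀ = D/Vd = 625/25 = 25 μg/mL.
Steady-state peak Cmax,ss = C₀·R = 25 × 8/7 ≈ 28.571 μg/mL.
Steady-state trough Cmin,ss = Cmax,ss·f ≈ 28.571 × 0.125 ≈ 3.571 μg/mL.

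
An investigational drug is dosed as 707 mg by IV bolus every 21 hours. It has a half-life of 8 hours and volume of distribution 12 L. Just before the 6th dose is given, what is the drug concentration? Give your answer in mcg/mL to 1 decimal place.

f = (1/2)^(τ/t½) = (1/2)^(21/8) ≈ 0.1621.
C₀ = D/Vd = 707/12 ≈ 58.917 mcg/mL.
Before the 6th dose, 5 doses have been given. Superposition: Cmin = C₀·(f + f² + … + f^5).
≈ 58.917 × (0.1621 + 0.0263 + 0.0043 + 0.0007 + 0.0001) ≈ 58.917 × 0.1935 ≈ 11.400 mcg/mL.

11.4 mcg/mL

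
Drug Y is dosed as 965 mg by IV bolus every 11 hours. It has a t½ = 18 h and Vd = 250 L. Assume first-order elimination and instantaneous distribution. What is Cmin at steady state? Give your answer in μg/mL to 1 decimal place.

7.3 μg/mL

k = ln2/t½ = ln2/18 ≈ 0.038508 h⁻¹; fraction remaining f = e^(−kτ) = e^(−0.038508×11) ≈ 0.6547.
At steady state, accumulation factor R = 1/(1 − e^(−kτ)) ≈ 2.8960.
Each bolus raises the concentration by D/Vd = 965/250 ≈ 3.860 μg/mL.
Cmax,ss = C₀/(1 − f) ≈ 3.860/0.3453 ≈ 11.179 μg/mL.
One interval later, Cmin,ss = Cmax,ss·e^(−kτ) ≈ 11.179 × 0.6547 ≈ 7.319 μg/mL.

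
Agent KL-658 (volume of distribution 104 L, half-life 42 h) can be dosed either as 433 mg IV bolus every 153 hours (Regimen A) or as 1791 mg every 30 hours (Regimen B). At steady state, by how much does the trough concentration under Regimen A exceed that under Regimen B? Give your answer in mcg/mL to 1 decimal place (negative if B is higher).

Regimen A: f = (1/2)^(153/42) ≈ 0.0801; Cmin,ss = (433/104)·f/(1−f) ≈ 0.363 mcg/mL.
Regimen B: f = (1/2)^(30/42) ≈ 0.6095; Cmin,ss = (1791/104)·f/(1−f) ≈ 26.879 mcg/mL.
Difference ≈ 0.363 − 26.879 ≈ -26.516 mcg/mL.

-26.5 mcg/mL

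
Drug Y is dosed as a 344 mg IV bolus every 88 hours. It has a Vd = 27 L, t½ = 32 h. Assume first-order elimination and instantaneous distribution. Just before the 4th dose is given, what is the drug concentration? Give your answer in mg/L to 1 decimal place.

f = (1/2)^(τ/t½) = (1/2)^(88/32) ≈ 0.1487.
C₀ = D/Vd = 344/27 ≈ 12.741 mg/L.
Before the 4th dose, 3 doses have been given. Superposition: Cmin = C₀·(f + f² + … + f^3).
≈ 12.741 × (0.1487 + 0.0221 + 0.0033) ≈ 12.741 × 0.1741 ≈ 2.218 mg/L.

2.2 mg/L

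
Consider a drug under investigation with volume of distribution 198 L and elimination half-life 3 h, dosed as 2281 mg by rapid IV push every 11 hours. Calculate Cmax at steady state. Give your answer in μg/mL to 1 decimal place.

k = ln2/t½ = ln2/3 ≈ 0.231049 h⁻¹; fraction remaining f = e^(−kτ) = e^(−0.231049×11) ≈ 0.0787.
Accumulation ratio R = 1/(1 − f) ≈ 1/0.9213 ≈ 1.0854.
Each bolus raises the concentration by D/Vd = 2281/198 ≈ 11.520 μg/mL.
Cmax,ss = C₀/(1 − f) ≈ 11.520/0.9213 ≈ 12.504 μg/mL.

12.5 μg/mL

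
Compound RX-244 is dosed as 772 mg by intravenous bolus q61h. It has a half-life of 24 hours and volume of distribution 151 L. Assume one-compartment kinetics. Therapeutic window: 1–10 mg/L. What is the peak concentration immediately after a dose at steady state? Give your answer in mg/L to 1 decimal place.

k = ln2/t½ = ln2/24 ≈ 0.028881 h⁻¹; fraction remaining f = e^(−kτ) = e^(−0.028881×61) ≈ 0.1717.
Accumulation ratio R = 1/(1 − f) ≈ 1/0.8283 ≈ 1.2073.
Each bolus raises the concentration by D/Vd = 772/151 ≈ 5.113 mg/L.
Steady-state peak Cmax,ss = C₀·R ≈ 5.113 × 1.2073 ≈ 6.173 mg/L.
Peak 6.2 mg/L vs MTC 10 mg/L: below toxic threshold.

6.2 mg/L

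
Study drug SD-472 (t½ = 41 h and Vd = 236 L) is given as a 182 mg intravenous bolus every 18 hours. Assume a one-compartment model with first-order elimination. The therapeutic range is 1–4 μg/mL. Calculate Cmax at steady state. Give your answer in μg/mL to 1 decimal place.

k = ln2/t½ = ln2/41 ≈ 0.016906 h⁻¹; fraction remaining f = e^(−kτ) = e^(−0.016906×18) ≈ 0.7376.
At steady state, accumulation factor R = 1/(1 − e^(−kτ)) ≈ 3.8110.
Single-dose peak C₀ = D/Vd = 182/236 ≈ 0.771 μg/mL.
Steady-state peak Cmax,ss = C₀·R ≈ 0.771 × 3.8110 ≈ 2.938 μg/mL.
Peak 2.9 μg/mL vs MTC 4 μg/mL: below toxic threshold.

2.9 μg/mL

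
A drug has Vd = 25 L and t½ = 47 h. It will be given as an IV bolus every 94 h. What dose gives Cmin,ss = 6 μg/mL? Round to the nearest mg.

450 mg

τ/t½ = 94/47 ≈ 2, so f = (1/2)^(94/47) ≈ 0.250000.
Cmin,ss = (D/Vd)·f/(1−f), so D = Cmin,ss·Vd·(1−f)/f.
D = 6 × 25 × (1−f)/f ≈ 6 × 25 × 3.00000 ≈ 450.00 mg.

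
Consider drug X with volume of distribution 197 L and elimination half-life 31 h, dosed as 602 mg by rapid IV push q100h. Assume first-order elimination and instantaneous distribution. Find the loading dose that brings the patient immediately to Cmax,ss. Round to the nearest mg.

f = (1/2)^(100/31) ≈ 0.106890; accumulation ratio R = 1/(1−f) ≈ 1.11968.
Loading dose to hit Cmax,ss on first dose: D_load = D_maint·R ≈ 602 × 1.11968 ≈ 674.05 mg.

674 mg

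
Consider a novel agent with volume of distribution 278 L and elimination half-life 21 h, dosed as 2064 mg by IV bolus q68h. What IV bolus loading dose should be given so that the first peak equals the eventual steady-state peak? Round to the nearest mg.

f = (1/2)^(68/21) ≈ 0.105983; accumulation ratio R = 1/(1−f) ≈ 1.11855.
Loading dose to hit Cmax,ss on first dose: D_load = D_maint·R ≈ 2064 × 1.11855 ≈ 2308.69 mg.

2309 mg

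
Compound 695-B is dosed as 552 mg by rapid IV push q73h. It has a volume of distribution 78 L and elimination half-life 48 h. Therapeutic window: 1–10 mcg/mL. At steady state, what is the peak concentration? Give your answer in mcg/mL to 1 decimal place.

10.9 mcg/mL

k = ln2/t½ = ln2/48 ≈ 0.014441 h⁻¹; fraction remaining f = e^(−kτ) = e^(−0.014441×73) ≈ 0.3485.
Accumulation ratio R = 1/(1 − f) ≈ 1/0.6515 ≈ 1.5349.
Single-dose peak C₀ = D/Vd = 552/78 ≈ 7.077 mcg/mL.
Steady-state peak Cmax,ss = C₀·R ≈ 7.077 × 1.5349 ≈ 10.862 mcg/mL.
Peak 10.9 mcg/mL vs MTC 10 mcg/mL: exceeds toxic threshold.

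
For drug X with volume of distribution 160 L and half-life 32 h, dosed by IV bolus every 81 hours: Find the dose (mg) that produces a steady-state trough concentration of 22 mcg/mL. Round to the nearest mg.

τ/t½ = 81/32 ≈ 2.5312, so f = (1/2)^(81/32) ≈ 0.172989.
Cmin,ss = (D/Vd)·f/(1−f), so D = Cmin,ss·Vd·(1−f)/f.
D = 22 × 160 × (1−f)/f ≈ 22 × 160 × 4.78071 ≈ 16828.10 mg.

16828 mg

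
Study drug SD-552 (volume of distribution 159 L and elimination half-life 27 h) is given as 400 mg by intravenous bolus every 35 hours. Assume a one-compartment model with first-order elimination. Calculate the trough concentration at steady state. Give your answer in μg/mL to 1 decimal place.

Over one 35-h interval, 35/27 ≈ 1.2963 half-lives elapse, leaving f ≈ 0.4072 of each dose.
Each bolus raises the concentration by D/Vd = 400/159 ≈ 2.516 μg/mL.
Steady-state trough Cmin,ss = C₀·f/(1−f) ≈ 2.516 × 0.4072/0.5928 ≈ 1.728 μg/mL.

1.7 μg/mL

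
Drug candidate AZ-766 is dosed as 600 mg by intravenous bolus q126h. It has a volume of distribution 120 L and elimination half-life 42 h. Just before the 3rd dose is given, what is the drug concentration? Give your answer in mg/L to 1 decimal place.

f = (1/2)^(τ/t½) = (1/2)^(126/42) ≈ 0.1250.
C₀ = D/Vd = 600/120 ≈ 5.000 mg/L.
Before the 3rd dose, 2 doses have been given. Superposition: Cmin = C₀·(f + f²).
≈ 5.000 × (0.1250 + 0.0156) ≈ 5.000 × 0.1406 ≈ 0.703 mg/L.

0.7 mg/L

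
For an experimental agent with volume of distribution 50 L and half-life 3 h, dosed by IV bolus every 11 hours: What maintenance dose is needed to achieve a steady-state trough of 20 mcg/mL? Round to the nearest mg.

11699 mg

τ/t½ = 11/3 ≈ 3.6667, so f = (1/2)^(11/3) ≈ 0.078745.
Cmin,ss = (D/Vd)·f/(1−f), so D = Cmin,ss·Vd·(1−f)/f.
D = 20 × 50 × (1−f)/f ≈ 20 × 50 × 11.69922 ≈ 11699.22 mg.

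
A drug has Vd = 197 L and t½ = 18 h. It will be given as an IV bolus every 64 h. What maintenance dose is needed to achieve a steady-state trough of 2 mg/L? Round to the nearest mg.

τ/t½ = 64/18 ≈ 3.5556, so f = (1/2)^(64/18) ≈ 0.085049.
Cmin,ss = (D/Vd)·f/(1−f), so D = Cmin,ss·Vd·(1−f)/f.
D = 2 × 197 × (1−f)/f ≈ 2 × 197 × 10.75793 ≈ 4238.62 mg.

4239 mg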